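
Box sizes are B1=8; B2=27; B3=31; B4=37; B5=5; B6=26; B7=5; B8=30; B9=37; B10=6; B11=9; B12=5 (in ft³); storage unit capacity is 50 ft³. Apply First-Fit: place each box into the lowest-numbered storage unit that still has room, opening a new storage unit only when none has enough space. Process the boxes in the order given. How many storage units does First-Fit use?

6 storage units

B1 (8 ft³) → storage unit 1 (remaining 42 ft³)
B2 (27 ft³) → storage unit 1 (remaining 15 ft³)
B3 (31 ft³) → storage unit 2 (remaining 19 ft³)
B4 (37 ft³) → storage unit 3 (remaining 13 ft³)
B5 (5 ft³) → storage unit 1 (remaining 10 ft³)
B6 (26 ft³) → storage unit 4 (remaining 24 ft³)
B7 (5 ft³) → storage unit 1 (remaining 5 ft³)
B8 (30 ft³) → storage unit 5 (remaining 20 ft³)
B9 (37 ft³) → storage unit 6 (remaining 13 ft³)
B10 (6 ft³) → storage unit 2 (remaining 13 ft³)
B11 (9 ft³) → storage unit 2 (remaining 4 ft³)
B12 (5 ft³) → storage unit 1 (remaining 0 ft³)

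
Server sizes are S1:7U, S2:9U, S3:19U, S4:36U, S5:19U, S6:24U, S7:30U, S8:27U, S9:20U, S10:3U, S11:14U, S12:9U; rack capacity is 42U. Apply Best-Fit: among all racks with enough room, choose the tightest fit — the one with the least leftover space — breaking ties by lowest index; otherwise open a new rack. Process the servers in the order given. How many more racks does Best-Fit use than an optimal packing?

0

Best-Fit: [7,9,19] [36] [19,20,3] [24] [30,9] [27,14] → 6 racks.
Total size 217U; any packing needs at least ⌈217/42⌉ = 6 racks.
So 6 is already optimal.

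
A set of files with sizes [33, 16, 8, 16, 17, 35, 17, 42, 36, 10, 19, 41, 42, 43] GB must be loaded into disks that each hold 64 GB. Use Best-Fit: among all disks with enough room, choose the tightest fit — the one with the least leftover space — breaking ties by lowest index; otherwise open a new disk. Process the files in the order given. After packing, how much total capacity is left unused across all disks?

137

Put 33 GB in disk 1; 31 GB remain.
Put 16 GB in disk 1; 15 GB remain.
Put 8 GB in disk 1; 7 GB remain.
Put 16 GB in disk 2; 48 GB remain.
Put 17 GB in disk 2; 31 GB remain.
Put 35 GB in disk 3; 29 GB remain.
Put 17 GB in disk 3; 12 GB remain.
Put 42 GB in disk 4; 22 GB remain.
Put 36 GB in disk 5; 28 GB remain.
Put 10 GB in disk 3; 2 GB remain.
Put 19 GB in disk 4; 3 GB remain.
Put 41 GB in disk 6; 23 GB remain.
Put 42 GB in disk 7; 22 GB remain.
Put 43 GB in disk 8; 21 GB remain.
8 disks × 64 GB = 512 GB; used 375 GB; unused 137 GB.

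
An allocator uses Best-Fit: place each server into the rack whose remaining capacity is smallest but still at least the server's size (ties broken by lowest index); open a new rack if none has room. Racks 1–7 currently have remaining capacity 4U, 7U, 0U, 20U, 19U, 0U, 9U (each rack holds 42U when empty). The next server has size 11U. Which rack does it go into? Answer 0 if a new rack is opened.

5

Racks with room: rack 4 (20U), rack 5 (19U).
Tightest fit is rack 5 with 19U free.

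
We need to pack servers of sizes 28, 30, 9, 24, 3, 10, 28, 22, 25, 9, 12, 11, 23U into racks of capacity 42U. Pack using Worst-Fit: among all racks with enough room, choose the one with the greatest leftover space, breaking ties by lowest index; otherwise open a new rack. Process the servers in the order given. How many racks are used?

rack 1: place 28U, 14U left
rack 2: place 30U, 12U left
rack 1: place 9U, 5U left
rack 3: place 24U, 18U left
rack 3: place 3U, 15U left
rack 3: place 10U, 5U left
rack 4: place 28U, 14U left
rack 5: place 22U, 20U left
rack 6: place 25U, 17U left
rack 5: place 9U, 11U left
rack 6: place 12U, 5U left
rack 4: place 11U, 3U left
rack 7: place 23U, 19U left

7 racks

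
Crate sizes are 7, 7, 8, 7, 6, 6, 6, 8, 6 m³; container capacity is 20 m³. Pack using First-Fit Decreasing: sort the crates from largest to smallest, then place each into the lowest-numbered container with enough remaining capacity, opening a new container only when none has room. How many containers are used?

4

Sorted descending: 8, 8, 7, 7, 7, 6, 6, 6, 6.
container 1: place 8 m³, 12 m³ left
container 1: place 8 m³, 4 m³ left
container 2: place 7 m³, 13 m³ left
container 2: place 7 m³, 6 m³ left
container 3: place 7 m³, 13 m³ left
container 2: place 6 m³, 0 m³ left
container 3: place 6 m³, 7 m³ left
container 3: place 6 m³, 1 m³ left
container 4: place 6 m³, 14 m³ left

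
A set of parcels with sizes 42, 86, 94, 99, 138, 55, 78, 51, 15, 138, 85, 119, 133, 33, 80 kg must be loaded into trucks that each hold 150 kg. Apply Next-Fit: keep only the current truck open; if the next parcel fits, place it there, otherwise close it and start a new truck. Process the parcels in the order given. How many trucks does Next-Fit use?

11

42 kg → truck 1 (remaining 108 kg)
86 kg → truck 1 (remaining 22 kg)
94 kg → truck 2 (remaining 56 kg)
99 kg → truck 3 (remaining 51 kg)
138 kg → truck 4 (remaining 12 kg)
55 kg → truck 5 (remaining 95 kg)
78 kg → truck 5 (remaining 17 kg)
51 kg → truck 6 (remaining 99 kg)
15 kg → truck 6 (remaining 84 kg)
138 kg → truck 7 (remaining 12 kg)
85 kg → truck 8 (remaining 65 kg)
119 kg → truck 9 (remaining 31 kg)
133 kg → truck 10 (remaining 17 kg)
33 kg → truck 11 (remaining 117 kg)
80 kg → truck 11 (remaining 37 kg)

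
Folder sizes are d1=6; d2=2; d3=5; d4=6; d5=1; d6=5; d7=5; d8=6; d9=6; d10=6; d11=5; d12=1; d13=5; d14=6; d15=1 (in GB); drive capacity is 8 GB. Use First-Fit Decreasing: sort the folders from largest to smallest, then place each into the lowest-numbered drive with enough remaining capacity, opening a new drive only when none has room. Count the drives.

Sorted descending: 6, 6, 6, 6, 6, 6, 5, 5, 5, 5, 5, 2, 1, 1, 1.
6 GB → drive 1 (remaining 2 GB)
6 GB → drive 2 (remaining 2 GB)
6 GB → drive 3 (remaining 2 GB)
6 GB → drive 4 (remaining 2 GB)
6 GB → drive 5 (remaining 2 GB)
6 GB → drive 6 (remaining 2 GB)
5 GB → drive 7 (remaining 3 GB)
5 GB → drive 8 (remaining 3 GB)
5 GB → drive 9 (remaining 3 GB)
5 GB → drive 10 (remaining 3 GB)
5 GB → drive 11 (remaining 3 GB)
2 GB → drive 1 (remaining 0 GB)
1 GB → drive 2 (remaining 1 GB)
1 GB → drive 2 (remaining 0 GB)
1 GB → drive 3 (remaining 1 GB)
Final drives: [6,2] [6,1,1] [6,1] [6] [6] [6] [5] [5] [5] [5] [5].

11 drives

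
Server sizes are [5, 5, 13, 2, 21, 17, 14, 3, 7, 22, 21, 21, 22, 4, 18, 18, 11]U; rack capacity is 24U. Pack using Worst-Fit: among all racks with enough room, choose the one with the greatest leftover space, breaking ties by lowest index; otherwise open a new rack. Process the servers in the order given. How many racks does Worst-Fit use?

11 racks

Put 5U in rack 1; 19U remain.
Put 5U in rack 1; 14U remain.
Put 13U in rack 1; 1U remain.
Put 2U in rack 2; 22U remain.
Put 21U in rack 2; 1U remain.
Put 17U in rack 3; 7U remain.
Put 14U in rack 4; 10U remain.
Put 3U in rack 4; 7U remain.
Put 7U in rack 3; 0U remain.
Put 22U in rack 5; 2U remain.
Put 21U in rack 6; 3U remain.
Put 21U in rack 7; 3U remain.
Put 22U in rack 8; 2U remain.
Put 4U in rack 4; 3U remain.
Put 18U in rack 9; 6U remain.
Put 18U in rack 10; 6U remain.
Put 11U in rack 11; 13U remain.
Final racks: [5,5,13] [2,21] [17,7] [14,3,4] [22] [21] [21] [22] [18] [18] [11].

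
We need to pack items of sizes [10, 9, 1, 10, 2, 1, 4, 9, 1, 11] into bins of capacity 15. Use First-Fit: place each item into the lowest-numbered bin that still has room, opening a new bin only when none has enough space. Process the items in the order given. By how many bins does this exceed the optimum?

0

First-Fit: [10,1,2,1,1] [9,4] [10] [9] [11] → 5 bins.
5 items exceed 7.5 (half the capacity), and no two of those can share a bin, so at least 5 bins are needed.
So 5 is already optimal.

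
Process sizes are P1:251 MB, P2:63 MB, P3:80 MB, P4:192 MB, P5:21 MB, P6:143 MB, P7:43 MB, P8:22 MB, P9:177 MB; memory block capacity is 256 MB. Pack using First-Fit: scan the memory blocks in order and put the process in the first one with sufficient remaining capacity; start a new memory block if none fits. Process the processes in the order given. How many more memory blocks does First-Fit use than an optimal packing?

1

First-Fit: [251] [63,80,21,43,22] [192] [143] [177] → 5 memory blocks.
Total size 992 MB; any packing needs at least ⌈992/256⌉ = 4 memory blocks.
An optimal packing achieves that bound: [251] [192,63] [177,43,22] [143,80,21] → 4 memory blocks.
Excess: 5 − 4 = 1.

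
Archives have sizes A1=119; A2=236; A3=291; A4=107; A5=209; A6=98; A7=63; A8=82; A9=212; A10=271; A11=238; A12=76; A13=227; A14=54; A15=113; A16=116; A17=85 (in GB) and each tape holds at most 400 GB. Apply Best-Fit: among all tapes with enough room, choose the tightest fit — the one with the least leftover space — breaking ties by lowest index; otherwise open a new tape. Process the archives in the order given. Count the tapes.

A1 (119 GB) → tape 1 (remaining 281 GB)
A2 (236 GB) → tape 1 (remaining 45 GB)
A3 (291 GB) → tape 2 (remaining 109 GB)
A4 (107 GB) → tape 2 (remaining 2 GB)
A5 (209 GB) → tape 3 (remaining 191 GB)
A6 (98 GB) → tape 3 (remaining 93 GB)
A7 (63 GB) → tape 3 (remaining 30 GB)
A8 (82 GB) → tape 4 (remaining 318 GB)
A9 (212 GB) → tape 4 (remaining 106 GB)
A10 (271 GB) → tape 5 (remaining 129 GB)
A11 (238 GB) → tape 6 (remaining 162 GB)
A12 (76 GB) → tape 4 (remaining 30 GB)
A13 (227 GB) → tape 7 (remaining 173 GB)
A14 (54 GB) → tape 5 (remaining 75 GB)
A15 (113 GB) → tape 6 (remaining 49 GB)
A16 (116 GB) → tape 7 (remaining 57 GB)
A17 (85 GB) → tape 8 (remaining 315 GB)

8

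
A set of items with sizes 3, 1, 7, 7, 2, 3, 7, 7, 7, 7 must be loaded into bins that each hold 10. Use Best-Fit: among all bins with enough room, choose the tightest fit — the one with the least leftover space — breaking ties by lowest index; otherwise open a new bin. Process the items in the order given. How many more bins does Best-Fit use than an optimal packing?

Best-Fit: [3,1] [7,2] [7,3] [7] [7] [7] [7] → 7 bins.
Total size 51; any packing needs at least ⌈51/10⌉ = 6 bins.
An optimal packing achieves that bound: [7,3] [7,3] [7,2,1] [7] [7] [7] → 6 bins.
Excess: 7 − 6 = 1.

1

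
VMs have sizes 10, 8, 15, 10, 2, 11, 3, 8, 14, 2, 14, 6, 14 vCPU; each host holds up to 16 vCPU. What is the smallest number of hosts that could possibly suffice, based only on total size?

8 hosts

Total size = 10 + 8 + 15 + 10 + 2 + 11 + 3 + 8 + 14 + 2 + 14 + 6 + 14 = 117 vCPU.
⌈117 / 16⌉ = 8.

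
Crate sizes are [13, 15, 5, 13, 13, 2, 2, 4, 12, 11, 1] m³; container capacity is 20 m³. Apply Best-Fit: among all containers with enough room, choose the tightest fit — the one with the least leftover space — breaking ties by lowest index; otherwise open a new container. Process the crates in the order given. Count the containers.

container 1: place 13 m³, 7 m³ left
container 2: place 15 m³, 5 m³ left
container 2: place 5 m³, 0 m³ left
container 3: place 13 m³, 7 m³ left
container 4: place 13 m³, 7 m³ left
container 1: place 2 m³, 5 m³ left
container 1: place 2 m³, 3 m³ left
container 3: place 4 m³, 3 m³ left
container 5: place 12 m³, 8 m³ left
container 6: place 11 m³, 9 m³ left
container 1: place 1 m³, 2 m³ left

6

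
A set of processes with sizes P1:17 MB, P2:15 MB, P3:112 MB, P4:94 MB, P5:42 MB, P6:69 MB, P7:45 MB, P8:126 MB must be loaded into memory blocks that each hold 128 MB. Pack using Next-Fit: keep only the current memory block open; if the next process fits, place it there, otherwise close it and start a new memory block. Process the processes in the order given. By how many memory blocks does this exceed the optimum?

1

Next-Fit: [17,15] [112] [94] [42,69] [45] [126] → 6 memory blocks.
Total size 520 MB; any packing needs at least ⌈520/128⌉ = 5 memory blocks.
An optimal packing achieves that bound: [126] [112,15] [94,17] [69,45] [42] → 5 memory blocks.
Excess: 6 − 5 = 1.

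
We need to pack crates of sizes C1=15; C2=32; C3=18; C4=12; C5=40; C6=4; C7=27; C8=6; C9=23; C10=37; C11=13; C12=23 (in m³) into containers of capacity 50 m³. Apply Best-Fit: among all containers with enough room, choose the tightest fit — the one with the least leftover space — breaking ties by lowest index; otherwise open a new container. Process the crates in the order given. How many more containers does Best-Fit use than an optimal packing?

Best-Fit: [15,32] [18,12] [40,4,6] [27,23] [37,13] [23] → 6 containers.
Total size 250 m³; any packing needs at least ⌈250/50⌉ = 5 containers.
An optimal packing achieves that bound: [40,6,4] [37,13] [32,18] [27,23] [23,15,12] → 5 containers.
Excess: 6 − 5 = 1.

1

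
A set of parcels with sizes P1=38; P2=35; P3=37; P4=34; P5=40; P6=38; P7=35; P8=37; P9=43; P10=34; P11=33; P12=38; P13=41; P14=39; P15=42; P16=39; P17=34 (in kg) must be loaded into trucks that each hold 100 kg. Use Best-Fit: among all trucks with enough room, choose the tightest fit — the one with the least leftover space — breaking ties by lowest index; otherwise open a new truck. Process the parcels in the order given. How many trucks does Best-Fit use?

Put P1 (38 kg) in truck 1; 62 kg remain.
Put P2 (35 kg) in truck 1; 27 kg remain.
Put P3 (37 kg) in truck 2; 63 kg remain.
Put P4 (34 kg) in truck 2; 29 kg remain.
Put P5 (40 kg) in truck 3; 60 kg remain.
Put P6 (38 kg) in truck 3; 22 kg remain.
Put P7 (35 kg) in truck 4; 65 kg remain.
Put P8 (37 kg) in truck 4; 28 kg remain.
Put P9 (43 kg) in truck 5; 57 kg remain.
Put P10 (34 kg) in truck 5; 23 kg remain.
Put P11 (33 kg) in truck 6; 67 kg remain.
Put P12 (38 kg) in truck 6; 29 kg remain.
Put P13 (41 kg) in truck 7; 59 kg remain.
Put P14 (39 kg) in truck 7; 20 kg remain.
Put P15 (42 kg) in truck 8; 58 kg remain.
Put P16 (39 kg) in truck 8; 19 kg remain.
Put P17 (34 kg) in truck 9; 66 kg remain.

9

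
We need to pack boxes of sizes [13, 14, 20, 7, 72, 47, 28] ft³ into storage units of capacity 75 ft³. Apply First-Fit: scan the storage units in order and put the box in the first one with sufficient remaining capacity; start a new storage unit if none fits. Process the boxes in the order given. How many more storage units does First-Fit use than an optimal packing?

0

First-Fit: [13,14,20,7] [72] [47,28] → 3 storage units.
Total size 201 ft³; any packing needs at least ⌈201/75⌉ = 3 storage units.
So 3 is already optimal.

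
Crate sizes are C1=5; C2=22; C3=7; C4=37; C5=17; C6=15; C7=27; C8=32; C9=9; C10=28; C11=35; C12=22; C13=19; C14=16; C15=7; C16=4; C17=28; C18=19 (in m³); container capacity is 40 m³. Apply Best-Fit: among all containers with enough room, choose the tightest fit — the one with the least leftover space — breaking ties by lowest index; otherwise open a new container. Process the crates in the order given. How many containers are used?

Put C1 (5 m³) in container 1; 35 m³ remain.
Put C2 (22 m³) in container 1; 13 m³ remain.
Put C3 (7 m³) in container 1; 6 m³ remain.
Put C4 (37 m³) in container 2; 3 m³ remain.
Put C5 (17 m³) in container 3; 23 m³ remain.
Put C6 (15 m³) in container 3; 8 m³ remain.
Put C7 (27 m³) in container 4; 13 m³ remain.
Put C8 (32 m³) in container 5; 8 m³ remain.
Put C9 (9 m³) in container 4; 4 m³ remain.
Put C10 (28 m³) in container 6; 12 m³ remain.
Put C11 (35 m³) in container 7; 5 m³ remain.
Put C12 (22 m³) in container 8; 18 m³ remain.
Put C13 (19 m³) in container 9; 21 m³ remain.
Put C14 (16 m³) in container 8; 2 m³ remain.
Put C15 (7 m³) in container 3; 1 m³ remain.
Put C16 (4 m³) in container 4; 0 m³ remain.
Put C17 (28 m³) in container 10; 12 m³ remain.
Put C18 (19 m³) in container 9; 2 m³ remain.
Final containers: [5,22,7] [37] [17,15,7] [27,9,4] [32] [28] [35] [22,16] [19,19] [28].

10 containers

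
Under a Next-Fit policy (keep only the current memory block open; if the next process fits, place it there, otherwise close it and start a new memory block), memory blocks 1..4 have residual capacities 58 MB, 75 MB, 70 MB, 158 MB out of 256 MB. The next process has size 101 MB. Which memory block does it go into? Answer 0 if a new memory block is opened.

4

Next-Fit only looks at memory block 4, which has 158 MB free.
101 MB fits there.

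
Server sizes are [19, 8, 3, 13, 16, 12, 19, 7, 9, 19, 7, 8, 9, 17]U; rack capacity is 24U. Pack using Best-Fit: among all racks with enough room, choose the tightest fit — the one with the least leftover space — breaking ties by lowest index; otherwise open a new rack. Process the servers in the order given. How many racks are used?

rack 1: place 19U, 5U left
rack 2: place 8U, 16U left
rack 1: place 3U, 2U left
rack 2: place 13U, 3U left
rack 3: place 16U, 8U left
rack 4: place 12U, 12U left
rack 5: place 19U, 5U left
rack 3: place 7U, 1U left
rack 4: place 9U, 3U left
rack 6: place 19U, 5U left
rack 7: place 7U, 17U left
rack 7: place 8U, 9U left
rack 7: place 9U, 0U left
rack 8: place 17U, 7U left

8 racks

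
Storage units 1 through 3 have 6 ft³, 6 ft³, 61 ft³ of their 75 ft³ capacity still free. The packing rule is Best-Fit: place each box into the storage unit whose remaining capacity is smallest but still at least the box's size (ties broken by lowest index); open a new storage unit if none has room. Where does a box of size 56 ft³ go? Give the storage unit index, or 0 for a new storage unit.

3

Storage units with room: storage unit 3 (61 ft³).
Tightest fit is storage unit 3 with 61 ft³ free.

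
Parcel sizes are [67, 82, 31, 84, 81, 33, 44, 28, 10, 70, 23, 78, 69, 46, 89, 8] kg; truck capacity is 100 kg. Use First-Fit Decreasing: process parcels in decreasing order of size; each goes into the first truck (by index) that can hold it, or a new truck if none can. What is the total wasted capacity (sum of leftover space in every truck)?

157

Sorted descending: 89, 84, 82, 81, 78, 70, 69, 67, 46, 44, 33, 31, 28, 23, 10, 8.
truck 1: place 89 kg, 11 kg left
truck 2: place 84 kg, 16 kg left
truck 3: place 82 kg, 18 kg left
truck 4: place 81 kg, 19 kg left
truck 5: place 78 kg, 22 kg left
truck 6: place 70 kg, 30 kg left
truck 7: place 69 kg, 31 kg left
truck 8: place 67 kg, 33 kg left
truck 9: place 46 kg, 54 kg left
truck 9: place 44 kg, 10 kg left
truck 8: place 33 kg, 0 kg left
truck 7: place 31 kg, 0 kg left
truck 6: place 28 kg, 2 kg left
truck 10: place 23 kg, 77 kg left
truck 1: place 10 kg, 1 kg left
truck 2: place 8 kg, 8 kg left
10 trucks × 100 kg = 1000 kg; used 843 kg; unused 157 kg.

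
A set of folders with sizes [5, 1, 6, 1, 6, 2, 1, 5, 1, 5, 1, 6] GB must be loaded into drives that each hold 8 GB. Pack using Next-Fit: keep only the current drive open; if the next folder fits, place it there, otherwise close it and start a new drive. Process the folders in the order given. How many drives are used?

6 drives

5 GB → drive 1 (remaining 3 GB)
1 GB → drive 1 (remaining 2 GB)
6 GB → drive 2 (remaining 2 GB)
1 GB → drive 2 (remaining 1 GB)
6 GB → drive 3 (remaining 2 GB)
2 GB → drive 3 (remaining 0 GB)
1 GB → drive 4 (remaining 7 GB)
5 GB → drive 4 (remaining 2 GB)
1 GB → drive 4 (remaining 1 GB)
5 GB → drive 5 (remaining 3 GB)
1 GB → drive 5 (remaining 2 GB)
6 GB → drive 6 (remaining 2 GB)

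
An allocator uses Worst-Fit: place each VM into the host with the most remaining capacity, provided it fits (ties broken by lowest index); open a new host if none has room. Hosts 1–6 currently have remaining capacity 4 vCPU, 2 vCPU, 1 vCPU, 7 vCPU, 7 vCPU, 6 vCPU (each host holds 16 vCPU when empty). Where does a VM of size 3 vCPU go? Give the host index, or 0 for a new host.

4

Hosts with room: host 1 (4 vCPU), host 4 (7 vCPU), host 5 (7 vCPU), host 6 (6 vCPU).
Most room is host 4 with 7 vCPU free.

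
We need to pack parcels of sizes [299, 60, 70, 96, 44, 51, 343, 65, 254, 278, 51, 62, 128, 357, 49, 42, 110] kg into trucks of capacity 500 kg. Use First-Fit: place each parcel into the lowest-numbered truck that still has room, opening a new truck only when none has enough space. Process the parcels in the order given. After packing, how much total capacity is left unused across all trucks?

Put 299 kg in truck 1; 201 kg remain.
Put 60 kg in truck 1; 141 kg remain.
Put 70 kg in truck 1; 71 kg remain.
Put 96 kg in truck 2; 404 kg remain.
Put 44 kg in truck 1; 27 kg remain.
Put 51 kg in truck 2; 353 kg remain.
Put 343 kg in truck 2; 10 kg remain.
Put 65 kg in truck 3; 435 kg remain.
Put 254 kg in truck 3; 181 kg remain.
Put 278 kg in truck 4; 222 kg remain.
Put 51 kg in truck 3; 130 kg remain.
Put 62 kg in truck 3; 68 kg remain.
Put 128 kg in truck 4; 94 kg remain.
Put 357 kg in truck 5; 143 kg remain.
Put 49 kg in truck 3; 19 kg remain.
Put 42 kg in truck 4; 52 kg remain.
Put 110 kg in truck 5; 33 kg remain.
5 trucks × 500 kg = 2500 kg; used 2359 kg; unused 141 kg.

141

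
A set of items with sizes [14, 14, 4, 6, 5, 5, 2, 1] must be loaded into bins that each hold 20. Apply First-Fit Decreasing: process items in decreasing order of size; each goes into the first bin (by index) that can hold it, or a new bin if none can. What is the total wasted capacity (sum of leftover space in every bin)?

Sorted descending: 14, 14, 6, 5, 5, 4, 2, 1.
14 → bin 1 (remaining 6)
14 → bin 2 (remaining 6)
6 → bin 1 (remaining 0)
5 → bin 2 (remaining 1)
5 → bin 3 (remaining 15)
4 → bin 3 (remaining 11)
2 → bin 3 (remaining 9)
1 → bin 2 (remaining 0)
3 bins × 20 = 60; used 51; unused 9.

9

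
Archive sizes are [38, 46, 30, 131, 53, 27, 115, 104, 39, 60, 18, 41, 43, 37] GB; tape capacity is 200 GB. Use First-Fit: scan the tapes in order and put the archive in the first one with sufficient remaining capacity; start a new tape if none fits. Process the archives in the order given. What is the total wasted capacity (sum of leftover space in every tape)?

tape 1: place 38 GB, 162 GB left
tape 1: place 46 GB, 116 GB left
tape 1: place 30 GB, 86 GB left
tape 2: place 131 GB, 69 GB left
tape 1: place 53 GB, 33 GB left
tape 1: place 27 GB, 6 GB left
tape 3: place 115 GB, 85 GB left
tape 4: place 104 GB, 96 GB left
tape 2: place 39 GB, 30 GB left
tape 3: place 60 GB, 25 GB left
tape 2: place 18 GB, 12 GB left
tape 4: place 41 GB, 55 GB left
tape 4: place 43 GB, 12 GB left
tape 5: place 37 GB, 163 GB left
5 tapes × 200 GB = 1000 GB; used 782 GB; unused 218 GB.

218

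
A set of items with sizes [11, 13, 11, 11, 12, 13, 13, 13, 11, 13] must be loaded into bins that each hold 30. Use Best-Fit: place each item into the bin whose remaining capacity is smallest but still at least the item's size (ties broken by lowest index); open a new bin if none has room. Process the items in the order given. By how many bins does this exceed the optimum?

0

Best-Fit: [11,13] [11,11] [12,13] [13,13] [11,13] → 5 bins.
Total size 121; any packing needs at least ⌈121/30⌉ = 5 bins.
So 5 is already optimal.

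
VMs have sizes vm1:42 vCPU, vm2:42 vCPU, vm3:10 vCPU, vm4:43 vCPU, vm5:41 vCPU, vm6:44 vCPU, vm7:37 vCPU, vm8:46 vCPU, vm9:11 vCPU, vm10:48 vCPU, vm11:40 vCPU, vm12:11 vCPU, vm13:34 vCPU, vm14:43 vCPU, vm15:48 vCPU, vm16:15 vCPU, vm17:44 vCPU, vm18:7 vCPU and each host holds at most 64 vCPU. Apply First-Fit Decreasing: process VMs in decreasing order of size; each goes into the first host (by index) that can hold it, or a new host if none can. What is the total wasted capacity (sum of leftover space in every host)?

Sorted descending: 48, 48, 46, 44, 44, 43, 43, 42, 42, 41, 40, 37, 34, 15, 11, 11, 10, 7.
host 1: place 48 vCPU, 16 vCPU left
host 2: place 48 vCPU, 16 vCPU left
host 3: place 46 vCPU, 18 vCPU left
host 4: place 44 vCPU, 20 vCPU left
host 5: place 44 vCPU, 20 vCPU left
host 6: place 43 vCPU, 21 vCPU left
host 7: place 43 vCPU, 21 vCPU left
host 8: place 42 vCPU, 22 vCPU left
host 9: place 42 vCPU, 22 vCPU left
host 10: place 41 vCPU, 23 vCPU left
host 11: place 40 vCPU, 24 vCPU left
host 12: place 37 vCPU, 27 vCPU left
host 13: place 34 vCPU, 30 vCPU left
host 1: place 15 vCPU, 1 vCPU left
host 2: place 11 vCPU, 5 vCPU left
host 3: place 11 vCPU, 7 vCPU left
host 4: place 10 vCPU, 10 vCPU left
host 3: place 7 vCPU, 0 vCPU left
13 hosts × 64 vCPU = 832 vCPU; used 606 vCPU; unused 226 vCPU.

226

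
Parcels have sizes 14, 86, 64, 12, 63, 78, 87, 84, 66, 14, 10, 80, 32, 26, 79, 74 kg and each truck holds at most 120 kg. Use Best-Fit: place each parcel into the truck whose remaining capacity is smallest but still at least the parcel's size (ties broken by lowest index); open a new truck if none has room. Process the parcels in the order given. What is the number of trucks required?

10

14 kg → truck 1 (remaining 106 kg)
86 kg → truck 1 (remaining 20 kg)
64 kg → truck 2 (remaining 56 kg)
12 kg → truck 1 (remaining 8 kg)
63 kg → truck 3 (remaining 57 kg)
78 kg → truck 4 (remaining 42 kg)
87 kg → truck 5 (remaining 33 kg)
84 kg → truck 6 (remaining 36 kg)
66 kg → truck 7 (remaining 54 kg)
14 kg → truck 5 (remaining 19 kg)
10 kg → truck 5 (remaining 9 kg)
80 kg → truck 8 (remaining 40 kg)
32 kg → truck 6 (remaining 4 kg)
26 kg → truck 8 (remaining 14 kg)
79 kg → truck 9 (remaining 41 kg)
74 kg → truck 10 (remaining 46 kg)
Final trucks: [14,86,12] [64] [63] [78] [87,14,10] [84,32] [66] [80,26] [79] [74].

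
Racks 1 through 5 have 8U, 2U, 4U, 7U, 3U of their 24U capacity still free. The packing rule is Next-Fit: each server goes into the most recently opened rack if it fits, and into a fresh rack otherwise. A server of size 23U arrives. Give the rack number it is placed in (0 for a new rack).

Next-Fit only looks at rack 5, which has 3U free.
23U does not fit, so a new rack is opened.

0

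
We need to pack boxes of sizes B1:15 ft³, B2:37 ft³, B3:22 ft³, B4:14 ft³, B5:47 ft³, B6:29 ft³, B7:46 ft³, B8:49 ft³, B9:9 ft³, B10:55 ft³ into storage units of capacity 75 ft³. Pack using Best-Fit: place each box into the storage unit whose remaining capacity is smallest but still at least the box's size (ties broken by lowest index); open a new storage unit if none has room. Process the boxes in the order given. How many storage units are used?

B1 (15 ft³) → storage unit 1 (remaining 60 ft³)
B2 (37 ft³) → storage unit 1 (remaining 23 ft³)
B3 (22 ft³) → storage unit 1 (remaining 1 ft³)
B4 (14 ft³) → storage unit 2 (remaining 61 ft³)
B5 (47 ft³) → storage unit 2 (remaining 14 ft³)
B6 (29 ft³) → storage unit 3 (remaining 46 ft³)
B7 (46 ft³) → storage unit 3 (remaining 0 ft³)
B8 (49 ft³) → storage unit 4 (remaining 26 ft³)
B9 (9 ft³) → storage unit 2 (remaining 5 ft³)
B10 (55 ft³) → storage unit 5 (remaining 20 ft³)

5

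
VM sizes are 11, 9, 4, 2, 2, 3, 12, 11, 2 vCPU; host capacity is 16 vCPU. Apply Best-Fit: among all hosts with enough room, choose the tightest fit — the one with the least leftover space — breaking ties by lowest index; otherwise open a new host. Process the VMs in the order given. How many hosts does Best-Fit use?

4

11 vCPU → host 1 (remaining 5 vCPU)
9 vCPU → host 2 (remaining 7 vCPU)
4 vCPU → host 1 (remaining 1 vCPU)
2 vCPU → host 2 (remaining 5 vCPU)
2 vCPU → host 2 (remaining 3 vCPU)
3 vCPU → host 2 (remaining 0 vCPU)
12 vCPU → host 3 (remaining 4 vCPU)
11 vCPU → host 4 (remaining 5 vCPU)
2 vCPU → host 3 (remaining 2 vCPU)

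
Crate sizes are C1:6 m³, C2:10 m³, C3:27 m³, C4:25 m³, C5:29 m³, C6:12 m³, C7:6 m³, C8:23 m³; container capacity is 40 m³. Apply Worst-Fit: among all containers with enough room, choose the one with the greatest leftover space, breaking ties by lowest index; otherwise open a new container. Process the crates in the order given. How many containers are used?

5 containers

C1 (6 m³) → container 1 (remaining 34 m³)
C2 (10 m³) → container 1 (remaining 24 m³)
C3 (27 m³) → container 2 (remaining 13 m³)
C4 (25 m³) → container 3 (remaining 15 m³)
C5 (29 m³) → container 4 (remaining 11 m³)
C6 (12 m³) → container 1 (remaining 12 m³)
C7 (6 m³) → container 3 (remaining 9 m³)
C8 (23 m³) → container 5 (remaining 17 m³)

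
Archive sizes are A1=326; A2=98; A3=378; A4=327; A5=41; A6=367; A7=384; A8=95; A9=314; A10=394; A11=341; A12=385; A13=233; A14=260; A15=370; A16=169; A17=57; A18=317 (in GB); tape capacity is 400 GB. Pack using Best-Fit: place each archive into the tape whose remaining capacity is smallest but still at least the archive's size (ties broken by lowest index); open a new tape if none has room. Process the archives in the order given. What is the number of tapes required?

14 tapes

Put A1 (326 GB) in tape 1; 74 GB remain.
Put A2 (98 GB) in tape 2; 302 GB remain.
Put A3 (378 GB) in tape 3; 22 GB remain.
Put A4 (327 GB) in tape 4; 73 GB remain.
Put A5 (41 GB) in tape 4; 32 GB remain.
Put A6 (367 GB) in tape 5; 33 GB remain.
Put A7 (384 GB) in tape 6; 16 GB remain.
Put A8 (95 GB) in tape 2; 207 GB remain.
Put A9 (314 GB) in tape 7; 86 GB remain.
Put A10 (394 GB) in tape 8; 6 GB remain.
Put A11 (341 GB) in tape 9; 59 GB remain.
Put A12 (385 GB) in tape 10; 15 GB remain.
Put A13 (233 GB) in tape 11; 167 GB remain.
Put A14 (260 GB) in tape 12; 140 GB remain.
Put A15 (370 GB) in tape 13; 30 GB remain.
Put A16 (169 GB) in tape 2; 38 GB remain.
Put A17 (57 GB) in tape 9; 2 GB remain.
Put A18 (317 GB) in tape 14; 83 GB remain.
Final tapes: [326] [98,95,169] [378] [327,41] [367] [384] [314] [394] [341,57] [385] [233] [260] [370] [317].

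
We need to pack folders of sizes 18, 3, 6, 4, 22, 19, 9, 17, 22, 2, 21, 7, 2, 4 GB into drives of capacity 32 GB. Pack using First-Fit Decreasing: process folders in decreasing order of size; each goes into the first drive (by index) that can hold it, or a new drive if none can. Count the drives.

6

Sorted descending: 22, 22, 21, 19, 18, 17, 9, 7, 6, 4, 4, 3, 2, 2.
Put 22 GB in drive 1; 10 GB remain.
Put 22 GB in drive 2; 10 GB remain.
Put 21 GB in drive 3; 11 GB remain.
Put 19 GB in drive 4; 13 GB remain.
Put 18 GB in drive 5; 14 GB remain.
Put 17 GB in drive 6; 15 GB remain.
Put 9 GB in drive 1; 1 GB remain.
Put 7 GB in drive 2; 3 GB remain.
Put 6 GB in drive 3; 5 GB remain.
Put 4 GB in drive 3; 1 GB remain.
Put 4 GB in drive 4; 9 GB remain.
Put 3 GB in drive 2; 0 GB remain.
Put 2 GB in drive 4; 7 GB remain.
Put 2 GB in drive 4; 5 GB remain.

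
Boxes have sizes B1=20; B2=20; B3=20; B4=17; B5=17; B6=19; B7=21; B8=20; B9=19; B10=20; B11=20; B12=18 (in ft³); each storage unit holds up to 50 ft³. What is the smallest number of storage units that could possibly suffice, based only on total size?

Total size = 20 + 20 + 20 + 17 + 17 + 19 + 21 + 20 + 19 + 20 + 20 + 18 = 231 ft³.
⌈231 / 50⌉ = 5.

5 storage units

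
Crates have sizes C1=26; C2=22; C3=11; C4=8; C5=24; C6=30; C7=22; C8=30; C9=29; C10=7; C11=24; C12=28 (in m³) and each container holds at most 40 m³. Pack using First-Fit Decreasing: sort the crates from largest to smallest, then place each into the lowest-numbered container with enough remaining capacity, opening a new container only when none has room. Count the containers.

9

Sorted descending: 30, 30, 29, 28, 26, 24, 24, 22, 22, 11, 8, 7.
container 1: place 30 m³, 10 m³ left
container 2: place 30 m³, 10 m³ left
container 3: place 29 m³, 11 m³ left
container 4: place 28 m³, 12 m³ left
container 5: place 26 m³, 14 m³ left
container 6: place 24 m³, 16 m³ left
container 7: place 24 m³, 16 m³ left
container 8: place 22 m³, 18 m³ left
container 9: place 22 m³, 18 m³ left
container 3: place 11 m³, 0 m³ left
container 1: place 8 m³, 2 m³ left
container 2: place 7 m³, 3 m³ left
Final containers: [30,8] [30,7] [29,11] [28] [26] [24] [24] [22] [22].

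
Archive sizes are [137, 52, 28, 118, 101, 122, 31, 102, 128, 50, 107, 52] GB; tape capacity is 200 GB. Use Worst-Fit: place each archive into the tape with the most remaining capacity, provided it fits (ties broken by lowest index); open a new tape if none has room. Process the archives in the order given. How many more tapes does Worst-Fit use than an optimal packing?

0

Worst-Fit: [137,52] [28,118] [101,31] [122] [102,50] [128] [107,52] → 7 tapes.
7 archives exceed 100 GB (half the capacity), and no two of those can share a tape, so at least 7 tapes are needed.
So 7 is already optimal.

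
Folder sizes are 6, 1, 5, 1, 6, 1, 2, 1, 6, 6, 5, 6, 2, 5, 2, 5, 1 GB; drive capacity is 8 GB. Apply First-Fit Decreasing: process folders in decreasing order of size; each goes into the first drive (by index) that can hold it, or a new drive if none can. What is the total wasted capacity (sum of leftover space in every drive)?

11

Sorted descending: 6, 6, 6, 6, 6, 5, 5, 5, 5, 2, 2, 2, 1, 1, 1, 1, 1.
6 GB → drive 1 (remaining 2 GB)
6 GB → drive 2 (remaining 2 GB)
6 GB → drive 3 (remaining 2 GB)
6 GB → drive 4 (remaining 2 GB)
6 GB → drive 5 (remaining 2 GB)
5 GB → drive 6 (remaining 3 GB)
5 GB → drive 7 (remaining 3 GB)
5 GB → drive 8 (remaining 3 GB)
5 GB → drive 9 (remaining 3 GB)
2 GB → drive 1 (remaining 0 GB)
2 GB → drive 2 (remaining 0 GB)
2 GB → drive 3 (remaining 0 GB)
1 GB → drive 4 (remaining 1 GB)
1 GB → drive 4 (remaining 0 GB)
1 GB → drive 5 (remaining 1 GB)
1 GB → drive 5 (remaining 0 GB)
1 GB → drive 6 (remaining 2 GB)
9 drives × 8 GB = 72 GB; used 61 GB; unused 11 GB.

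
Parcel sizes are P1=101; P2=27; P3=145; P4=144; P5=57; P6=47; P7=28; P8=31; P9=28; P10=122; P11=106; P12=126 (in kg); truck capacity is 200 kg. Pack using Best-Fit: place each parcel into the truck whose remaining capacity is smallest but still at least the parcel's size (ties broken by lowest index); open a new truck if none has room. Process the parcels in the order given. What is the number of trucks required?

6

P1 (101 kg) → truck 1 (remaining 99 kg)
P2 (27 kg) → truck 1 (remaining 72 kg)
P3 (145 kg) → truck 2 (remaining 55 kg)
P4 (144 kg) → truck 3 (remaining 56 kg)
P5 (57 kg) → truck 1 (remaining 15 kg)
P6 (47 kg) → truck 2 (remaining 8 kg)
P7 (28 kg) → truck 3 (remaining 28 kg)
P8 (31 kg) → truck 4 (remaining 169 kg)
P9 (28 kg) → truck 3 (remaining 0 kg)
P10 (122 kg) → truck 4 (remaining 47 kg)
P11 (106 kg) → truck 5 (remaining 94 kg)
P12 (126 kg) → truck 6 (remaining 74 kg)
Final trucks: [101,27,57] [145,47] [144,28,28] [31,122] [106] [126].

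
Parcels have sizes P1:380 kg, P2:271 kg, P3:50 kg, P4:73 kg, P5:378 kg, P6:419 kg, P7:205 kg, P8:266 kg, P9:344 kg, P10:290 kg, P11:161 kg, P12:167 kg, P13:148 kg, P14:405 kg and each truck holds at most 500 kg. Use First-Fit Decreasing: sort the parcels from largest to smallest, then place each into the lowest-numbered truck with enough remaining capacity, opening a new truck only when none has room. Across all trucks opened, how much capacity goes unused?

Sorted descending: 419, 405, 380, 378, 344, 290, 271, 266, 205, 167, 161, 148, 73, 50.
419 kg → truck 1 (remaining 81 kg)
405 kg → truck 2 (remaining 95 kg)
380 kg → truck 3 (remaining 120 kg)
378 kg → truck 4 (remaining 122 kg)
344 kg → truck 5 (remaining 156 kg)
290 kg → truck 6 (remaining 210 kg)
271 kg → truck 7 (remaining 229 kg)
266 kg → truck 8 (remaining 234 kg)
205 kg → truck 6 (remaining 5 kg)
167 kg → truck 7 (remaining 62 kg)
161 kg → truck 8 (remaining 73 kg)
148 kg → truck 5 (remaining 8 kg)
73 kg → truck 1 (remaining 8 kg)
50 kg → truck 2 (remaining 45 kg)
8 trucks × 500 kg = 4000 kg; used 3557 kg; unused 443 kg.

443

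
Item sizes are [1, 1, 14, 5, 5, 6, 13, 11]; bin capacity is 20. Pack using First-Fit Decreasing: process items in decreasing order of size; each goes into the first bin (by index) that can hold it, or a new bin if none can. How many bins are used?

Sorted descending: 14, 13, 11, 6, 5, 5, 1, 1.
Put 14 in bin 1; 6 remain.
Put 13 in bin 2; 7 remain.
Put 11 in bin 3; 9 remain.
Put 6 in bin 1; 0 remain.
Put 5 in bin 2; 2 remain.
Put 5 in bin 3; 4 remain.
Put 1 in bin 2; 1 remain.
Put 1 in bin 2; 0 remain.
Final bins: [14,6] [13,5,1,1] [11,5].

3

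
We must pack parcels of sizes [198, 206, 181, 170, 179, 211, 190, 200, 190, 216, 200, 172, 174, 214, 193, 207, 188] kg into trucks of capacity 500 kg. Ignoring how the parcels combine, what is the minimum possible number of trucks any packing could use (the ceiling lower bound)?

7

Total size = 198 + 206 + 181 + 170 + 179 + 211 + 190 + 200 + 190 + 216 + 200 + 172 + 174 + 214 + 193 + 207 + 188 = 3289 kg.
⌈3289 / 500⌉ = 7.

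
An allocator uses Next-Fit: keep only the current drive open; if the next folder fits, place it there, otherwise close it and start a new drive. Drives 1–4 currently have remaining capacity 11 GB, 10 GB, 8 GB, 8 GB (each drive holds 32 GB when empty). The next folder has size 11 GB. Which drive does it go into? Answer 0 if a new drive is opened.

0

Next-Fit only looks at drive 4, which has 8 GB free.
11 GB does not fit, so a new drive is opened.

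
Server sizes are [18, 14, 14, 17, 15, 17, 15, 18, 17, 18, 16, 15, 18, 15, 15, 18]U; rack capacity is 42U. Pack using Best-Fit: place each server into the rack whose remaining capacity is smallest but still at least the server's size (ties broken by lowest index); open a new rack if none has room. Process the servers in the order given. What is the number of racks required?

rack 1: place 18U, 24U left
rack 1: place 14U, 10U left
rack 2: place 14U, 28U left
rack 2: place 17U, 11U left
rack 3: place 15U, 27U left
rack 3: place 17U, 10U left
rack 4: place 15U, 27U left
rack 4: place 18U, 9U left
rack 5: place 17U, 25U left
rack 5: place 18U, 7U left
rack 6: place 16U, 26U left
rack 6: place 15U, 11U left
rack 7: place 18U, 24U left
rack 7: place 15U, 9U left
rack 8: place 15U, 27U left
rack 8: place 18U, 9U left

8 racks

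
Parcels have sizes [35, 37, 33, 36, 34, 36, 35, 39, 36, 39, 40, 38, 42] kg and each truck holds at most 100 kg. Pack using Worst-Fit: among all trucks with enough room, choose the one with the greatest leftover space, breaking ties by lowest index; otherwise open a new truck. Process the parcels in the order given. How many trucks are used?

7

35 kg → truck 1 (remaining 65 kg)
37 kg → truck 1 (remaining 28 kg)
33 kg → truck 2 (remaining 67 kg)
36 kg → truck 2 (remaining 31 kg)
34 kg → truck 3 (remaining 66 kg)
36 kg → truck 3 (remaining 30 kg)
35 kg → truck 4 (remaining 65 kg)
39 kg → truck 4 (remaining 26 kg)
36 kg → truck 5 (remaining 64 kg)
39 kg → truck 5 (remaining 25 kg)
40 kg → truck 6 (remaining 60 kg)
38 kg → truck 6 (remaining 22 kg)
42 kg → truck 7 (remaining 58 kg)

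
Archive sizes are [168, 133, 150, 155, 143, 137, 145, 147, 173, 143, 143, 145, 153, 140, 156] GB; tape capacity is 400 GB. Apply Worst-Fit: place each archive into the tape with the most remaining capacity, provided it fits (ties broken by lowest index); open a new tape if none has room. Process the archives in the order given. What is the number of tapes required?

8 tapes

Put 168 GB in tape 1; 232 GB remain.
Put 133 GB in tape 1; 99 GB remain.
Put 150 GB in tape 2; 250 GB remain.
Put 155 GB in tape 2; 95 GB remain.
Put 143 GB in tape 3; 257 GB remain.
Put 137 GB in tape 3; 120 GB remain.
Put 145 GB in tape 4; 255 GB remain.
Put 147 GB in tape 4; 108 GB remain.
Put 173 GB in tape 5; 227 GB remain.
Put 143 GB in tape 5; 84 GB remain.
Put 143 GB in tape 6; 257 GB remain.
Put 145 GB in tape 6; 112 GB remain.
Put 153 GB in tape 7; 247 GB remain.
Put 140 GB in tape 7; 107 GB remain.
Put 156 GB in tape 8; 244 GB remain.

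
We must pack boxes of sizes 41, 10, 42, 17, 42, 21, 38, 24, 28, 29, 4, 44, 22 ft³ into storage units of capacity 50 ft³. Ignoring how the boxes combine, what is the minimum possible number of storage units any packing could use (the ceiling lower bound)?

Total size = 41 + 10 + 42 + 17 + 42 + 21 + 38 + 24 + 28 + 29 + 4 + 44 + 22 = 362 ft³.
⌈362 / 50⌉ = 8.

8 storage units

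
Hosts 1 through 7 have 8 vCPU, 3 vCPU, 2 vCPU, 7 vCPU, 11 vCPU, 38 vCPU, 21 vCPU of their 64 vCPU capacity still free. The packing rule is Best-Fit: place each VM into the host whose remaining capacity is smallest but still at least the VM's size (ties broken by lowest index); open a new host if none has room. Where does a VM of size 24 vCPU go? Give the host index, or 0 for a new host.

Hosts with room: host 6 (38 vCPU).
Tightest fit is host 6 with 38 vCPU free.

6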